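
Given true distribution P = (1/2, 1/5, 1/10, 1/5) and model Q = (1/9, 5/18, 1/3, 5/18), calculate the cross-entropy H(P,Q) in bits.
2.4827 bits

Cross-entropy: H(P,Q) = -Σ p(x) log q(x)

Alternatively: H(P,Q) = H(P) + D_KL(P||Q)
H(P) = 1.7610 bits
D_KL(P||Q) = 0.7217 bits

H(P,Q) = 1.7610 + 0.7217 = 2.4827 bits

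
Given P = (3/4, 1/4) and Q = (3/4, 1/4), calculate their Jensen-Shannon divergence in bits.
0.0000 bits

Jensen-Shannon divergence is:
JSD(P||Q) = 0.5 × D_KL(P||M) + 0.5 × D_KL(Q||M)
where M = 0.5 × (P + Q) is the mixture distribution.

M = 0.5 × (3/4, 1/4) + 0.5 × (3/4, 1/4) = (3/4, 1/4)

D_KL(P||M) = 0.0000 bits
D_KL(Q||M) = 0.0000 bits

JSD(P||Q) = 0.5 × 0.0000 + 0.5 × 0.0000 = 0.0000 bits

Unlike KL divergence, JSD is symmetric and bounded: 0 ≤ JSD ≤ log(2).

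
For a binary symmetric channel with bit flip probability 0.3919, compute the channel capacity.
0.0340 bits

For a binary symmetric channel (BSC) with error probability p:
Capacity C = 1 - H(p) bits per symbol

where H(p) = -p log₂(p) - (1-p) log₂(1-p) is the binary entropy function.

H(0.3919) = 0.9660 bits
C = 1 - 0.9660 = 0.0340 bits per symbol

This means we can reliably transmit up to 0.0340 bits of information per channel use.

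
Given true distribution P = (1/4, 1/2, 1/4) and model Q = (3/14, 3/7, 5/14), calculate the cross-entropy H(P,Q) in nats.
1.0662 nats

Cross-entropy: H(P,Q) = -Σ p(x) log q(x)

Alternatively: H(P,Q) = H(P) + D_KL(P||Q)
H(P) = 1.0397 nats
D_KL(P||Q) = 0.0264 nats

H(P,Q) = 1.0397 + 0.0264 = 1.0662 nats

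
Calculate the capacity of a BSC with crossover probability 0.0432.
0.7432 bits

For a binary symmetric channel (BSC) with error probability p:
Capacity C = 1 - H(p) bits per symbol

where H(p) = -p log₂(p) - (1-p) log₂(1-p) is the binary entropy function.

H(0.0432) = 0.2568 bits
C = 1 - 0.2568 = 0.7432 bits per symbol

This means we can reliably transmit up to 0.7432 bits of information per channel use.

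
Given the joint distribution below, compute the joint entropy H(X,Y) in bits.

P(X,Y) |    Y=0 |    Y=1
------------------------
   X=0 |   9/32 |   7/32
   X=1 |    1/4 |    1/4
1.9943 bits

Joint entropy is H(X,Y) = -Σ_{x,y} p(x,y) log p(x,y).

Summing over all non-zero entries:
H(X,Y) = -[9/32·log_2(9/32) + 7/32·log_2(7/32) + 1/4·log_2(1/4) + 1/4·log_2(1/4)]
H(X,Y) = 1.9943 bits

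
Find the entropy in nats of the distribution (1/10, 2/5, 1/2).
0.9433 nats

Shannon entropy is H(X) = -Σ p(x) log p(x).

For P = (1/10, 2/5, 1/2):
H = -1/10 × log_e(1/10) -2/5 × log_e(2/5) -1/2 × log_e(1/2)
H = 0.9433 nats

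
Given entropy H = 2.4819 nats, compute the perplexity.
11.9640

Perplexity is e^H (or exp(H) for natural log).

H = 2.4819 nats
Perplexity = e^2.4819 = 11.9640

Interpretation: The model's uncertainty is equivalent to choosing uniformly among 12.0 options.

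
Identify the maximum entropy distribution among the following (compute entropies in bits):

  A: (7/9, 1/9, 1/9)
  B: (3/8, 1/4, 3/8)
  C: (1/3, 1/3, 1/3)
C

For a discrete distribution over n outcomes, entropy is maximized by the uniform distribution.

Computing entropies:
H(A) = 0.9864 bits
H(B) = 1.5613 bits
H(C) = 1.5850 bits

The uniform distribution (where all probabilities equal 1/3) achieves the maximum entropy of log_2(3) = 1.5850 bits.

Distribution C has the highest entropy.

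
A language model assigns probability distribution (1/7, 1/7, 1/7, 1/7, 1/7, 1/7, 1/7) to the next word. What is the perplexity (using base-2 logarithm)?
7.0000

Perplexity is 2^H (or exp(H) for natural log).

First, H = -Σ p log p = 2.8074 bits
Perplexity = 2^2.8074 = 7.0000

Interpretation: The model's uncertainty is equivalent to choosing uniformly among 7.0 options.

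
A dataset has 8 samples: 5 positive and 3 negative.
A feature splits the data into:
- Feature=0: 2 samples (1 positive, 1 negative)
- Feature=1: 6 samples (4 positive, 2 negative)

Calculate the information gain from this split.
0.0157 bits

Information Gain = H(Y) - H(Y|Feature)

Before split:
P(positive) = 5/8 = 0.6250
H(Y) = 0.9544 bits

After split:
Feature=0: H = 1.0000 bits (weight = 2/8)
Feature=1: H = 0.9183 bits (weight = 6/8)
H(Y|Feature) = (2/8)×1.0000 + (6/8)×0.9183 = 0.9387 bits

Information Gain = 0.9544 - 0.9387 = 0.0157 bits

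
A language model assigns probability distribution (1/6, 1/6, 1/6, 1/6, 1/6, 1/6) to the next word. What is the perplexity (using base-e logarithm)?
6.0000

Perplexity is e^H (or exp(H) for natural log).

First, H = -Σ p log p = 1.7918 nats
Perplexity = e^1.7918 = 6.0000

Interpretation: The model's uncertainty is equivalent to choosing uniformly among 6.0 options.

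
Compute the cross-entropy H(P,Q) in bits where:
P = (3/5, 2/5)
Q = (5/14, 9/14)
1.1462 bits

Cross-entropy: H(P,Q) = -Σ p(x) log q(x)

Alternatively: H(P,Q) = H(P) + D_KL(P||Q)
H(P) = 0.9710 bits
D_KL(P||Q) = 0.1753 bits

H(P,Q) = 0.9710 + 0.1753 = 1.1462 bits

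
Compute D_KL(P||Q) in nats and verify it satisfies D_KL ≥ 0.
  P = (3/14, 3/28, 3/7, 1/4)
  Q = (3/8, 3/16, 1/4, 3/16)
0.1230 nats

KL divergence satisfies the Gibbs inequality: D_KL(P||Q) ≥ 0 for all distributions P, Q.

D_KL(P||Q) = Σ p(x) log(p(x)/q(x))
Term by term:
  x=0: 3/14 × log_e[(3/14)/(3/8)] = -0.1199
  x=1: 3/28 × log_e[(3/28)/(3/16)] = -0.0600
  x=2: 3/7 × log_e[(3/7)/(1/4)] = 0.2310
  x=3: 1/4 × log_e[(1/4)/(3/16)] = 0.0719
D_KL(P||Q) = 0.1230 nats

D_KL(P||Q) = 0.1230 ≥ 0 ✓

This non-negativity is a fundamental property: relative entropy cannot be negative because it measures how different Q is from P.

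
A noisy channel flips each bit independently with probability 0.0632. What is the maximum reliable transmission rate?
0.6600 bits

For a binary symmetric channel (BSC) with error probability p:
Capacity C = 1 - H(p) bits per symbol

where H(p) = -p log₂(p) - (1-p) log₂(1-p) is the binary entropy function.

H(0.0632) = 0.3400 bits
C = 1 - 0.3400 = 0.6600 bits per symbol

This means we can reliably transmit up to 0.6600 bits of information per channel use.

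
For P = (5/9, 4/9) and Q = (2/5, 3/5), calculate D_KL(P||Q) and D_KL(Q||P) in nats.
D_KL(P||Q) = 0.0491, D_KL(Q||P) = 0.0487

KL divergence is not symmetric: D_KL(P||Q) ≠ D_KL(Q||P) in general.

D_KL(P||Q) = 0.0491 nats
D_KL(Q||P) = 0.0487 nats

No, they are not equal!

This asymmetry is why KL divergence is not a true distance metric.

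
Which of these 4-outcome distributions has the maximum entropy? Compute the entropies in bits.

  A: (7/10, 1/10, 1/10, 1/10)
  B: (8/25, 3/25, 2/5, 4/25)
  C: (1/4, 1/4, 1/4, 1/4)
C

For a discrete distribution over n outcomes, entropy is maximized by the uniform distribution.

Computing entropies:
H(A) = 1.3568 bits
H(B) = 1.8449 bits
H(C) = 2.0000 bits

The uniform distribution (where all probabilities equal 1/4) achieves the maximum entropy of log_2(4) = 2.0000 bits.

Distribution C has the highest entropy.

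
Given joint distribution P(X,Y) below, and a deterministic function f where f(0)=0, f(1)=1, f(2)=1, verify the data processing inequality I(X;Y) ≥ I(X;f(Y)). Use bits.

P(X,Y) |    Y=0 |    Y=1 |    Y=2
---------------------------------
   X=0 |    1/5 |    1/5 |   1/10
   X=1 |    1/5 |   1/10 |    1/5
I(X;Y) = 0.0490, I(X;f(Y)) = 0.0000, inequality holds: 0.0490 ≥ 0.0000

Data Processing Inequality: For any Markov chain X → Y → Z, we have I(X;Y) ≥ I(X;Z).

Here Z = f(Y) is a deterministic function of Y, forming X → Y → Z.

Original I(X;Y) = 0.0490 bits

After applying f:
P(X,Z) where Z=f(Y):
- P(X,Z=0) = P(X,Y=0)
- P(X,Z=1) = P(X,Y=1) + P(X,Y=2)

I(X;Z) = I(X;f(Y)) = 0.0000 bits

Verification: 0.0490 ≥ 0.0000 ✓

Information cannot be created by processing; the function f can only lose information about X.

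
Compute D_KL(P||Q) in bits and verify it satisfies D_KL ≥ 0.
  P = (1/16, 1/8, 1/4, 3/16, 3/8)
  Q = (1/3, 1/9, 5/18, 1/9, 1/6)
0.4126 bits

KL divergence satisfies the Gibbs inequality: D_KL(P||Q) ≥ 0 for all distributions P, Q.

D_KL(P||Q) = Σ p(x) log(p(x)/q(x))
Term by term:
  x=0: 1/16 × log_2[(1/16)/(1/3)] = -0.1509
  x=1: 1/8 × log_2[(1/8)/(1/9)] = 0.0212
  x=2: 1/4 × log_2[(1/4)/(5/18)] = -0.0380
  x=3: 3/16 × log_2[(3/16)/(1/9)] = 0.1415
  x=4: 3/8 × log_2[(3/8)/(1/6)] = 0.4387
D_KL(P||Q) = 0.4126 bits

D_KL(P||Q) = 0.4126 ≥ 0 ✓

This non-negativity is a fundamental property: relative entropy cannot be negative because it measures how different Q is from P.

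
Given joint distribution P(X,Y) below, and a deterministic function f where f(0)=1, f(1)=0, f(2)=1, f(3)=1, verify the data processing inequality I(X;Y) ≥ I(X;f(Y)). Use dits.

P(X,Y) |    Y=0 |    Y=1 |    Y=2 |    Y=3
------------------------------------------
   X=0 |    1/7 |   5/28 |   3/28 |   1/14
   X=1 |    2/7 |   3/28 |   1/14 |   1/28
I(X;Y) = 0.0187, I(X;f(Y)) = 0.0055, inequality holds: 0.0187 ≥ 0.0055

Data Processing Inequality: For any Markov chain X → Y → Z, we have I(X;Y) ≥ I(X;Z).

Here Z = f(Y) is a deterministic function of Y, forming X → Y → Z.

Original I(X;Y) = 0.0187 dits

After applying f:
P(X,Z) where Z=f(Y):
- P(X,Z=0) = P(X,Y=1)
- P(X,Z=1) = P(X,Y=0) + P(X,Y=2) + P(X,Y=3)

I(X;Z) = I(X;f(Y)) = 0.0055 dits

Verification: 0.0187 ≥ 0.0055 ✓

Information cannot be created by processing; the function f can only lose information about X.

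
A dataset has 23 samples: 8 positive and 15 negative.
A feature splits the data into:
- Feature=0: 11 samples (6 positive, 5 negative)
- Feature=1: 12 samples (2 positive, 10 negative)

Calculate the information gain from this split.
0.1176 bits

Information Gain = H(Y) - H(Y|Feature)

Before split:
P(positive) = 8/23 = 0.3478
H(Y) = 0.9321 bits

After split:
Feature=0: H = 0.9940 bits (weight = 11/23)
Feature=1: H = 0.6500 bits (weight = 12/23)
H(Y|Feature) = (11/23)×0.9940 + (12/23)×0.6500 = 0.8145 bits

Information Gain = 0.9321 - 0.8145 = 0.1176 bits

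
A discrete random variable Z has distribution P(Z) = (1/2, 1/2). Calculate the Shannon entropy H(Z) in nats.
0.6931 nats

Shannon entropy is H(X) = -Σ p(x) log p(x).

For P = (1/2, 1/2):
H = -1/2 × log_e(1/2) -1/2 × log_e(1/2)
H = 0.6931 nats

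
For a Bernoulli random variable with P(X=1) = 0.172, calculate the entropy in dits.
0.1994 dits

The binary entropy function is:
H(p) = -p log(p) - (1-p) log(1-p)

H(0.172) = -0.172 × log_10(0.172) - 0.828 × log_10(0.828)
H(0.172) = 0.1994 dits

Note: Binary entropy is maximized at p=0.5 (H=1 bit) and minimized at p=0 or p=1 (H=0).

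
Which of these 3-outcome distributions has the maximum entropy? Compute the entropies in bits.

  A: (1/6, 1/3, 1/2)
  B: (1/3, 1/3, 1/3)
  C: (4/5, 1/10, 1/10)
B

For a discrete distribution over n outcomes, entropy is maximized by the uniform distribution.

Computing entropies:
H(A) = 1.4591 bits
H(B) = 1.5850 bits
H(C) = 0.9219 bits

The uniform distribution (where all probabilities equal 1/3) achieves the maximum entropy of log_2(3) = 1.5850 bits.

Distribution B has the highest entropy.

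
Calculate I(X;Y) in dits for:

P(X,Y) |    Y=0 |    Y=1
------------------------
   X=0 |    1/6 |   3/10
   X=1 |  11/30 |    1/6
0.0241 dits

Mutual information: I(X;Y) = H(X) + H(Y) - H(X,Y)

Marginals:
P(X) = (7/15, 8/15), H(X) = 0.3001 dits
P(Y) = (8/15, 7/15), H(Y) = 0.3001 dits

Joint entropy: H(X,Y) = 0.5760 dits

I(X;Y) = 0.3001 + 0.3001 - 0.5760 = 0.0241 dits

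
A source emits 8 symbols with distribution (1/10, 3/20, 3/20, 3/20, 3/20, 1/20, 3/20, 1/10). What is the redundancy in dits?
0.0201 dits

Redundancy measures how far a source is from maximum entropy:
R = H_max - H(X)

Maximum entropy for 8 symbols: H_max = log_10(8) = 0.9031 dits
Actual entropy: H(X) = 0.8830 dits
Redundancy: R = 0.9031 - 0.8830 = 0.0201 dits

This redundancy represents potential for compression: the source could be compressed by 0.0201 dits per symbol.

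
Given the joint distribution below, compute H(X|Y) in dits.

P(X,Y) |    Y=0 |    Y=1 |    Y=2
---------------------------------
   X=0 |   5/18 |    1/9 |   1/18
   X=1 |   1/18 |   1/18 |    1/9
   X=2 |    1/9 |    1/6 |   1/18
0.4205 dits

Using the chain rule: H(X|Y) = H(X,Y) - H(Y)

First, compute H(X,Y) = 0.8813 dits

Marginal P(Y) = (4/9, 1/3, 2/9)
H(Y) = 0.4607 dits

H(X|Y) = H(X,Y) - H(Y) = 0.8813 - 0.4607 = 0.4205 dits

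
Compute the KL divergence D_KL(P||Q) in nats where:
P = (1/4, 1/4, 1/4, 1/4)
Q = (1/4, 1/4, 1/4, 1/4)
0.0000 nats

KL divergence: D_KL(P||Q) = Σ p(x) log(p(x)/q(x))

Computing term by term:
  x=0: 1/4 × log_e[(1/4)/(1/4)] = 1/4 × 0.0000 = 0.0000
  x=1: 1/4 × log_e[(1/4)/(1/4)] = 1/4 × 0.0000 = 0.0000
  x=2: 1/4 × log_e[(1/4)/(1/4)] = 1/4 × 0.0000 = 0.0000
  x=3: 1/4 × log_e[(1/4)/(1/4)] = 1/4 × 0.0000 = 0.0000

D_KL(P||Q) = 0.0000 nats

Note: KL divergence is always non-negative and equals 0 iff P = Q.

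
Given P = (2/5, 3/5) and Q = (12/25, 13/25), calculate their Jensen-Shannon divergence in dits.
0.0014 dits

Jensen-Shannon divergence is:
JSD(P||Q) = 0.5 × D_KL(P||M) + 0.5 × D_KL(Q||M)
where M = 0.5 × (P + Q) is the mixture distribution.

M = 0.5 × (2/5, 3/5) + 0.5 × (12/25, 13/25) = (11/25, 14/25)

D_KL(P||M) = 0.0014 dits
D_KL(Q||M) = 0.0014 dits

JSD(P||Q) = 0.5 × 0.0014 + 0.5 × 0.0014 = 0.0014 dits

Unlike KL divergence, JSD is symmetric and bounded: 0 ≤ JSD ≤ log(2).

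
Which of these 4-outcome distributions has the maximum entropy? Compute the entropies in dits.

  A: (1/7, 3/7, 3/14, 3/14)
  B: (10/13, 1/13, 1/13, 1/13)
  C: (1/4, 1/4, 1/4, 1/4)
C

For a discrete distribution over n outcomes, entropy is maximized by the uniform distribution.

Computing entropies:
H(A) = 0.5651 dits
H(B) = 0.3447 dits
H(C) = 0.6021 dits

The uniform distribution (where all probabilities equal 1/4) achieves the maximum entropy of log_10(4) = 0.6021 dits.

Distribution C has the highest entropy.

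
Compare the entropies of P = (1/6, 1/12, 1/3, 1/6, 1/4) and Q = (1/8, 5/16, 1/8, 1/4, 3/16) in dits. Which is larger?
Q

Computing entropies in dits:
H(P) = 0.6589
H(Q) = 0.6705

Distribution Q has higher entropy.

Intuition: The distribution closer to uniform (more spread out) has higher entropy.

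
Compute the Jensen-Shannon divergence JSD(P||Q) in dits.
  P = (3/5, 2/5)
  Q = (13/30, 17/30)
0.0061 dits

Jensen-Shannon divergence is:
JSD(P||Q) = 0.5 × D_KL(P||M) + 0.5 × D_KL(Q||M)
where M = 0.5 × (P + Q) is the mixture distribution.

M = 0.5 × (3/5, 2/5) + 0.5 × (13/30, 17/30) = (0.516667, 0.483333)

D_KL(P||M) = 0.0061 dits
D_KL(Q||M) = 0.0060 dits

JSD(P||Q) = 0.5 × 0.0061 + 0.5 × 0.0060 = 0.0061 dits

Unlike KL divergence, JSD is symmetric and bounded: 0 ≤ JSD ≤ log(2).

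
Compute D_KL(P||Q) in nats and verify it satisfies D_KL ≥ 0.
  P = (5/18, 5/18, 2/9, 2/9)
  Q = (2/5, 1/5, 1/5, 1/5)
0.0368 nats

KL divergence satisfies the Gibbs inequality: D_KL(P||Q) ≥ 0 for all distributions P, Q.

D_KL(P||Q) = Σ p(x) log(p(x)/q(x))
Term by term:
  x=0: 5/18 × log_e[(5/18)/(2/5)] = -0.1013
  x=1: 5/18 × log_e[(5/18)/(1/5)] = 0.0913
  x=2: 2/9 × log_e[(2/9)/(1/5)] = 0.0234
  x=3: 2/9 × log_e[(2/9)/(1/5)] = 0.0234
D_KL(P||Q) = 0.0368 nats

D_KL(P||Q) = 0.0368 ≥ 0 ✓

This non-negativity is a fundamental property: relative entropy cannot be negative because it measures how different Q is from P.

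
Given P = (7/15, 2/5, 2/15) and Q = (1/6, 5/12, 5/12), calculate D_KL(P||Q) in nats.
0.3122 nats

KL divergence: D_KL(P||Q) = Σ p(x) log(p(x)/q(x))

Computing term by term:
  x=0: 7/15 × log_e[(7/15)/(1/6)] = 7/15 × 1.0296 = 0.4805
  x=1: 2/5 × log_e[(2/5)/(5/12)] = 2/5 × -0.0408 = -0.0163
  x=2: 2/15 × log_e[(2/15)/(5/12)] = 2/15 × -1.1394 = -0.1519

D_KL(P||Q) = 0.3122 nats

Note: KL divergence is always non-negative and equals 0 iff P = Q.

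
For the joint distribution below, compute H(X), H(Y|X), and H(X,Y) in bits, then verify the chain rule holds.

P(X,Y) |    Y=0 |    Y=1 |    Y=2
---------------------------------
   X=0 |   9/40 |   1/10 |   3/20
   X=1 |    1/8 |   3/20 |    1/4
H(X,Y) = 2.5125, H(X) = 0.9982, H(Y|X) = 1.5143 (all in bits)

Chain rule: H(X,Y) = H(X) + H(Y|X)

Left side — joint entropy directly:
H(X,Y) = -Σ p(x,y) log p(x,y) = 2.5125 bits

Right side — compute H(Y|X) from the conditional distributions:
P(X) = (19/40, 21/40), so H(X) = 0.9982 bits
H(Y|X) = Σ_x P(X=x) · H(Y|X=x):
  P(Y|X=0) = (9/19, 4/19, 6/19), H(Y|X=0) = 1.5090, weight P(X=0) = 19/40
  P(Y|X=1) = (5/21, 2/7, 10/21), H(Y|X=1) = 1.5190, weight P(X=1) = 21/40
H(Y|X) = 1.5143 bits

H(X) + H(Y|X) = 0.9982 + 1.5143 = 2.5125 bits

Both sides equal 2.5125 bits. ✓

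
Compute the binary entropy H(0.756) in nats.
0.5556 nats

The binary entropy function is:
H(p) = -p log(p) - (1-p) log(1-p)

H(0.756) = -0.756 × log_e(0.756) - 0.244 × log_e(0.244)
H(0.756) = 0.5556 nats

Note: Binary entropy is maximized at p=0.5 (H=1 bit) and minimized at p=0 or p=1 (H=0).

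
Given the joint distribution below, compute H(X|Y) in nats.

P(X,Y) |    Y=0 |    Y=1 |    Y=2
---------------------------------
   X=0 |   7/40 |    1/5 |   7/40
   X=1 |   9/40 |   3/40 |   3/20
0.6596 nats

Using the chain rule: H(X|Y) = H(X,Y) - H(Y)

First, compute H(X,Y) = 1.7464 nats

Marginal P(Y) = (2/5, 11/40, 13/40)
H(Y) = 1.0868 nats

H(X|Y) = H(X,Y) - H(Y) = 1.7464 - 1.0868 = 0.6596 nats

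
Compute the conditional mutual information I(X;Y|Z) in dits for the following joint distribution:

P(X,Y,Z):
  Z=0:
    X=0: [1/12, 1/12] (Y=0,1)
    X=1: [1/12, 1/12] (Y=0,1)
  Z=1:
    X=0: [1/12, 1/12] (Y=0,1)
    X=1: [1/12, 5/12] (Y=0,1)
0.0148 dits

Conditional mutual information: I(X;Y|Z) = H(X|Z) + H(Y|Z) - H(X,Y|Z)

H(Z) = 0.2764
H(X,Z) = 0.5396 → H(X|Z) = 0.2632
H(Y,Z) = 0.5396 → H(Y|Z) = 0.2632
H(X,Y,Z) = 0.7879 → H(X,Y|Z) = 0.5115

I(X;Y|Z) = 0.2632 + 0.2632 - 0.5115 = 0.0148 dits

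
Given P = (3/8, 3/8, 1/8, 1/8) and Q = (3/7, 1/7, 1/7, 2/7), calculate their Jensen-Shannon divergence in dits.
0.0192 dits

Jensen-Shannon divergence is:
JSD(P||Q) = 0.5 × D_KL(P||M) + 0.5 × D_KL(Q||M)
where M = 0.5 × (P + Q) is the mixture distribution.

M = 0.5 × (3/8, 3/8, 1/8, 1/8) + 0.5 × (3/7, 1/7, 1/7, 2/7) = (0.401786, 0.258929, 0.133929, 0.205357)

D_KL(P||M) = 0.0184 dits
D_KL(Q||M) = 0.0201 dits

JSD(P||Q) = 0.5 × 0.0184 + 0.5 × 0.0201 = 0.0192 dits

Unlike KL divergence, JSD is symmetric and bounded: 0 ≤ JSD ≤ log(2).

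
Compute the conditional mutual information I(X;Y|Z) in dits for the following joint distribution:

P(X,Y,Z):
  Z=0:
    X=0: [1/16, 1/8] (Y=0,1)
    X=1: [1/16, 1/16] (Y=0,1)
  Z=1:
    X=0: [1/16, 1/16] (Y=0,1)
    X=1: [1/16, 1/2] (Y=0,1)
0.0206 dits

Conditional mutual information: I(X;Y|Z) = H(X|Z) + H(Y|Z) - H(X,Y|Z)

H(Z) = 0.2697
H(X,Z) = 0.5026 → H(X|Z) = 0.2329
H(Y,Z) = 0.5026 → H(Y|Z) = 0.2329
H(X,Y,Z) = 0.7149 → H(X,Y|Z) = 0.4452

I(X;Y|Z) = 0.2329 + 0.2329 - 0.4452 = 0.0206 dits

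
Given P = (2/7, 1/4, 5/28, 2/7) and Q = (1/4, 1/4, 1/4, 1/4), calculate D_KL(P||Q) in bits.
0.0234 bits

KL divergence: D_KL(P||Q) = Σ p(x) log(p(x)/q(x))

Computing term by term:
  x=0: 2/7 × log_2[(2/7)/(1/4)] = 2/7 × 0.1926 = 0.0550
  x=1: 1/4 × log_2[(1/4)/(1/4)] = 1/4 × 0.0000 = 0.0000
  x=2: 5/28 × log_2[(5/28)/(1/4)] = 5/28 × -0.4854 = -0.0867
  x=3: 2/7 × log_2[(2/7)/(1/4)] = 2/7 × 0.1926 = 0.0550

D_KL(P||Q) = 0.0234 bits

Note: KL divergence is always non-negative and equals 0 iff P = Q.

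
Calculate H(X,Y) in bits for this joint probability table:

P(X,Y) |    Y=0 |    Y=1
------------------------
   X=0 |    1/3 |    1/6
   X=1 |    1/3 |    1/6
1.9183 bits

Joint entropy is H(X,Y) = -Σ_{x,y} p(x,y) log p(x,y).

Summing over all non-zero entries:
H(X,Y) = -[1/3·log_2(1/3) + 1/6·log_2(1/6) + 1/3·log_2(1/3) + 1/6·log_2(1/6)]
H(X,Y) = 1.9183 bits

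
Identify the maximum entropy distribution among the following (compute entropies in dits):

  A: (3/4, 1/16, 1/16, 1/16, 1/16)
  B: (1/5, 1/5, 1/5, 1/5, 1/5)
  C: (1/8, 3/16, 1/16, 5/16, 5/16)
B

For a discrete distribution over n outcomes, entropy is maximized by the uniform distribution.

Computing entropies:
H(A) = 0.3947 dits
H(B) = 0.6990 dits
H(C) = 0.6402 dits

The uniform distribution (where all probabilities equal 1/5) achieves the maximum entropy of log_10(5) = 0.6990 dits.

Distribution B has the highest entropy.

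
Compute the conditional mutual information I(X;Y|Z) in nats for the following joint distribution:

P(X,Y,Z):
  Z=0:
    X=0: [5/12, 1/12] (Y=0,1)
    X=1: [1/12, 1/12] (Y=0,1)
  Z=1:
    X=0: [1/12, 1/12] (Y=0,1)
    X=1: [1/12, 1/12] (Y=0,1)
0.0341 nats

Conditional mutual information: I(X;Y|Z) = H(X|Z) + H(Y|Z) - H(X,Y|Z)

H(Z) = 0.6365
H(X,Z) = 1.2425 → H(X|Z) = 0.6059
H(Y,Z) = 1.2425 → H(Y|Z) = 0.6059
H(X,Y,Z) = 1.8143 → H(X,Y|Z) = 1.1778

I(X;Y|Z) = 0.6059 + 0.6059 - 1.1778 = 0.0341 nats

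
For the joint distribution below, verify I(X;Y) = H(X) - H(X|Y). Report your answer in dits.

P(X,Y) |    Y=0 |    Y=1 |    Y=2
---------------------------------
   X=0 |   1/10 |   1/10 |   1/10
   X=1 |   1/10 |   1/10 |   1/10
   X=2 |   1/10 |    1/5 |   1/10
I(X;Y) = 0.0060 dits

Mutual information has multiple equivalent forms:
- I(X;Y) = H(X) - H(X|Y)
- I(X;Y) = H(Y) - H(Y|X)
- I(X;Y) = H(X) + H(Y) - H(X,Y)

Computing all quantities:
H(X) = 0.4729, H(Y) = 0.4729, H(X,Y) = 0.9398
H(X|Y) = 0.4669, H(Y|X) = 0.4669

Verification:
H(X) - H(X|Y) = 0.4729 - 0.4669 = 0.0060
H(Y) - H(Y|X) = 0.4729 - 0.4669 = 0.0060
H(X) + H(Y) - H(X,Y) = 0.4729 + 0.4729 - 0.9398 = 0.0060

All forms give I(X;Y) = 0.0060 dits. ✓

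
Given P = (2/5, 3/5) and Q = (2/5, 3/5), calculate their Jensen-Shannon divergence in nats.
0.0000 nats

Jensen-Shannon divergence is:
JSD(P||Q) = 0.5 × D_KL(P||M) + 0.5 × D_KL(Q||M)
where M = 0.5 × (P + Q) is the mixture distribution.

M = 0.5 × (2/5, 3/5) + 0.5 × (2/5, 3/5) = (2/5, 3/5)

D_KL(P||M) = 0.0000 nats
D_KL(Q||M) = 0.0000 nats

JSD(P||Q) = 0.5 × 0.0000 + 0.5 × 0.0000 = 0.0000 nats

Unlike KL divergence, JSD is symmetric and bounded: 0 ≤ JSD ≤ log(2).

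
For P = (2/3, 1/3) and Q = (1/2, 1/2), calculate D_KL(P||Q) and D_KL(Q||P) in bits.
D_KL(P||Q) = 0.0817, D_KL(Q||P) = 0.0850

KL divergence is not symmetric: D_KL(P||Q) ≠ D_KL(Q||P) in general.

D_KL(P||Q) = 0.0817 bits
D_KL(Q||P) = 0.0850 bits

No, they are not equal!

This asymmetry is why KL divergence is not a true distance metric.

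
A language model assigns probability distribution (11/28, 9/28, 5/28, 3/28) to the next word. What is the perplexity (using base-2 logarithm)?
3.5924

Perplexity is 2^H (or exp(H) for natural log).

First, H = -Σ p log p = 1.8449 bits
Perplexity = 2^1.8449 = 3.5924

Interpretation: The model's uncertainty is equivalent to choosing uniformly among 3.6 options.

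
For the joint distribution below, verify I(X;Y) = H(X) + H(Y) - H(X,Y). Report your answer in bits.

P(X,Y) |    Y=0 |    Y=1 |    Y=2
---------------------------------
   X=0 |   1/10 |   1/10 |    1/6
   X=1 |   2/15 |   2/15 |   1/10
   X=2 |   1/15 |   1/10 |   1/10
I(X;Y) = 0.0227 bits

Mutual information has multiple equivalent forms:
- I(X;Y) = H(X) - H(X|Y)
- I(X;Y) = H(Y) - H(Y|X)
- I(X;Y) = H(X) + H(Y) - H(X,Y)

Computing all quantities:
H(X) = 1.5700, H(Y) = 1.5801, H(X,Y) = 3.1274
H(X|Y) = 1.5473, H(Y|X) = 1.5574

Verification:
H(X) - H(X|Y) = 1.5700 - 1.5473 = 0.0227
H(Y) - H(Y|X) = 1.5801 - 1.5574 = 0.0227
H(X) + H(Y) - H(X,Y) = 1.5700 + 1.5801 - 3.1274 = 0.0227

All forms give I(X;Y) = 0.0227 bits. ✓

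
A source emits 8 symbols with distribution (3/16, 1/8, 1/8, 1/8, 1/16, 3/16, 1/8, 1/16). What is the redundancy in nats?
0.0654 nats

Redundancy measures how far a source is from maximum entropy:
R = H_max - H(X)

Maximum entropy for 8 symbols: H_max = log_e(8) = 2.0794 nats
Actual entropy: H(X) = 2.0140 nats
Redundancy: R = 2.0794 - 2.0140 = 0.0654 nats

This redundancy represents potential for compression: the source could be compressed by 0.0654 nats per symbol.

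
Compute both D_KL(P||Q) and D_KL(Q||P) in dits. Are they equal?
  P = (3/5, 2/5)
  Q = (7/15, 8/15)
D_KL(P||Q) = 0.0155, D_KL(Q||P) = 0.0157

KL divergence is not symmetric: D_KL(P||Q) ≠ D_KL(Q||P) in general.

D_KL(P||Q) = 0.0155 dits
D_KL(Q||P) = 0.0157 dits

No, they are not equal!

This asymmetry is why KL divergence is not a true distance metric.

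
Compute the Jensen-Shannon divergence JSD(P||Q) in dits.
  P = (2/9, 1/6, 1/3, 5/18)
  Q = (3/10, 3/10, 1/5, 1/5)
0.0105 dits

Jensen-Shannon divergence is:
JSD(P||Q) = 0.5 × D_KL(P||M) + 0.5 × D_KL(Q||M)
where M = 0.5 × (P + Q) is the mixture distribution.

M = 0.5 × (2/9, 1/6, 1/3, 5/18) + 0.5 × (3/10, 3/10, 1/5, 1/5) = (0.261111, 7/30, 4/15, 0.238889)

D_KL(P||M) = 0.0106 dits
D_KL(Q||M) = 0.0104 dits

JSD(P||Q) = 0.5 × 0.0106 + 0.5 × 0.0104 = 0.0105 dits

Unlike KL divergence, JSD is symmetric and bounded: 0 ≤ JSD ≤ log(2).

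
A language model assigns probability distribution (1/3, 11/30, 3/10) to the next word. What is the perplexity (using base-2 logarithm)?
2.9900

Perplexity is 2^H (or exp(H) for natural log).

First, H = -Σ p log p = 1.5801 bits
Perplexity = 2^1.5801 = 2.9900

Interpretation: The model's uncertainty is equivalent to choosing uniformly among 3.0 options.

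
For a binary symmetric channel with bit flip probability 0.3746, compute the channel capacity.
0.0459 bits

For a binary symmetric channel (BSC) with error probability p:
Capacity C = 1 - H(p) bits per symbol

where H(p) = -p log₂(p) - (1-p) log₂(1-p) is the binary entropy function.

H(0.3746) = 0.9541 bits
C = 1 - 0.9541 = 0.0459 bits per symbol

This means we can reliably transmit up to 0.0459 bits of information per channel use.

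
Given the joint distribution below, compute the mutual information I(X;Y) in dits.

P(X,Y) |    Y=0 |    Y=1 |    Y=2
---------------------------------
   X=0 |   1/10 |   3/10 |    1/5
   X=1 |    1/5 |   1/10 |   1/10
0.0287 dits

Mutual information: I(X;Y) = H(X) + H(Y) - H(X,Y)

Marginals:
P(X) = (3/5, 2/5), H(X) = 0.2923 dits
P(Y) = (3/10, 2/5, 3/10), H(Y) = 0.4729 dits

Joint entropy: H(X,Y) = 0.7365 dits

I(X;Y) = 0.2923 + 0.4729 - 0.7365 = 0.0287 dits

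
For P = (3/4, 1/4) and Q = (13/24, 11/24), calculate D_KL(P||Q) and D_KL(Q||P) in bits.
D_KL(P||Q) = 0.1335, D_KL(Q||P) = 0.1465

KL divergence is not symmetric: D_KL(P||Q) ≠ D_KL(Q||P) in general.

D_KL(P||Q) = 0.1335 bits
D_KL(Q||P) = 0.1465 bits

No, they are not equal!

This asymmetry is why KL divergence is not a true distance metric.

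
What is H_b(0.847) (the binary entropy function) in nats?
0.4279 nats

The binary entropy function is:
H(p) = -p log(p) - (1-p) log(1-p)

H(0.847) = -0.847 × log_e(0.847) - 0.153 × log_e(0.153)
H(0.847) = 0.4279 nats

Note: Binary entropy is maximized at p=0.5 (H=1 bit) and minimized at p=0 or p=1 (H=0).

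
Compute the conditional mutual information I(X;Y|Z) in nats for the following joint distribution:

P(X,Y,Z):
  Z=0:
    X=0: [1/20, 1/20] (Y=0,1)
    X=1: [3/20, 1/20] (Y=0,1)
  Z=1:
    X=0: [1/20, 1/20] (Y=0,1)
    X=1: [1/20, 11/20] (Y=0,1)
0.0548 nats

Conditional mutual information: I(X;Y|Z) = H(X|Z) + H(Y|Z) - H(X,Y|Z)

H(Z) = 0.6109
H(X,Z) = 1.0889 → H(X|Z) = 0.4780
H(Y,Z) = 1.0889 → H(Y|Z) = 0.4780
H(X,Y,Z) = 1.5121 → H(X,Y|Z) = 0.9012

I(X;Y|Z) = 0.4780 + 0.4780 - 0.9012 = 0.0548 nats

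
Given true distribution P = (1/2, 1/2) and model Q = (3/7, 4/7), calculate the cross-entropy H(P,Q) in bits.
1.0149 bits

Cross-entropy: H(P,Q) = -Σ p(x) log q(x)

Alternatively: H(P,Q) = H(P) + D_KL(P||Q)
H(P) = 1.0000 bits
D_KL(P||Q) = 0.0149 bits

H(P,Q) = 1.0000 + 0.0149 = 1.0149 bits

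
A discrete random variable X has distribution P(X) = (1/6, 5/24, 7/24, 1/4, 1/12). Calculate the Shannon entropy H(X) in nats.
1.5384 nats

Shannon entropy is H(X) = -Σ p(x) log p(x).

For P = (1/6, 5/24, 7/24, 1/4, 1/12):
H = -1/6 × log_e(1/6) -5/24 × log_e(5/24) -7/24 × log_e(7/24) -1/4 × log_e(1/4) -1/12 × log_e(1/12)
H = 1.5384 nats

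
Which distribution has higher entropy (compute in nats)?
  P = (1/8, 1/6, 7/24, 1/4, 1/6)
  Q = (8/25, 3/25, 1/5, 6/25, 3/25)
P

Computing entropies in nats:
H(P) = 1.5631
H(Q) = 1.5379

Distribution P has higher entropy.

Intuition: The distribution closer to uniform (more spread out) has higher entropy.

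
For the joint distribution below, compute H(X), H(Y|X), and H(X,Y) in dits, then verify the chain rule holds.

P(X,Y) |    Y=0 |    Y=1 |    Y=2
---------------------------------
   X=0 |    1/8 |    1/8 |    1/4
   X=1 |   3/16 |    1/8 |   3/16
H(X,Y) = 0.7618, H(X) = 0.3010, H(Y|X) = 0.4608 (all in dits)

Chain rule: H(X,Y) = H(X) + H(Y|X)

Left side — joint entropy directly:
H(X,Y) = -Σ p(x,y) log p(x,y) = 0.7618 dits

Right side — compute H(Y|X) from the conditional distributions:
P(X) = (1/2, 1/2), so H(X) = 0.3010 dits
H(Y|X) = Σ_x P(X=x) · H(Y|X=x):
  P(Y|X=0) = (1/4, 1/4, 1/2), H(Y|X=0) = 0.4515, weight P(X=0) = 1/2
  P(Y|X=1) = (3/8, 1/4, 3/8), H(Y|X=1) = 0.4700, weight P(X=1) = 1/2
H(Y|X) = 0.4608 dits

H(X) + H(Y|X) = 0.3010 + 0.4608 = 0.7618 dits

Both sides equal 0.7618 dits. ✓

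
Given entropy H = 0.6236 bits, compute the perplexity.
1.5407

Perplexity is 2^H (or exp(H) for natural log).

H = 0.6236 bits
Perplexity = 2^0.6236 = 1.5407

Interpretation: The model's uncertainty is equivalent to choosing uniformly among 1.5 options.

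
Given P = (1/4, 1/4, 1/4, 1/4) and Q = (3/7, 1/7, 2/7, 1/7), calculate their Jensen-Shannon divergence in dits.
0.0118 dits

Jensen-Shannon divergence is:
JSD(P||Q) = 0.5 × D_KL(P||M) + 0.5 × D_KL(Q||M)
where M = 0.5 × (P + Q) is the mixture distribution.

M = 0.5 × (1/4, 1/4, 1/4, 1/4) + 0.5 × (3/7, 1/7, 2/7, 1/7) = (0.339286, 0.196429, 0.267857, 0.196429)

D_KL(P||M) = 0.0117 dits
D_KL(Q||M) = 0.0120 dits

JSD(P||Q) = 0.5 × 0.0117 + 0.5 × 0.0120 = 0.0118 dits

Unlike KL divergence, JSD is symmetric and bounded: 0 ≤ JSD ≤ log(2).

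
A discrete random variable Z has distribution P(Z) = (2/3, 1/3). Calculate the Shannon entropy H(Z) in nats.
0.6365 nats

Shannon entropy is H(X) = -Σ p(x) log p(x).

For P = (2/3, 1/3):
H = -2/3 × log_e(2/3) -1/3 × log_e(1/3)
H = 0.6365 nats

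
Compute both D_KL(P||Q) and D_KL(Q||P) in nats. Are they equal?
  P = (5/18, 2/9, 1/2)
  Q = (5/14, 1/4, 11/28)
D_KL(P||Q) = 0.0246, D_KL(Q||P) = 0.0245

KL divergence is not symmetric: D_KL(P||Q) ≠ D_KL(Q||P) in general.

D_KL(P||Q) = 0.0246 nats
D_KL(Q||P) = 0.0245 nats

No, they are not equal!

This asymmetry is why KL divergence is not a true distance metric.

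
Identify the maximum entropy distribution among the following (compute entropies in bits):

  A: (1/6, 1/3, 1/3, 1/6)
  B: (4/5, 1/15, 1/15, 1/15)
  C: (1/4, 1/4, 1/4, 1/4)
C

For a discrete distribution over n outcomes, entropy is maximized by the uniform distribution.

Computing entropies:
H(A) = 1.9183 bits
H(B) = 1.0389 bits
H(C) = 2.0000 bits

The uniform distribution (where all probabilities equal 1/4) achieves the maximum entropy of log_2(4) = 2.0000 bits.

Distribution C has the highest entropy.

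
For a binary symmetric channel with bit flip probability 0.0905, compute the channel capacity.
0.5619 bits

For a binary symmetric channel (BSC) with error probability p:
Capacity C = 1 - H(p) bits per symbol

where H(p) = -p log₂(p) - (1-p) log₂(1-p) is the binary entropy function.

H(0.0905) = 0.4381 bits
C = 1 - 0.4381 = 0.5619 bits per symbol

This means we can reliably transmit up to 0.5619 bits of information per channel use.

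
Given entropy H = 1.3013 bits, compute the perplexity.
2.4645

Perplexity is 2^H (or exp(H) for natural log).

H = 1.3013 bits
Perplexity = 2^1.3013 = 2.4645

Interpretation: The model's uncertainty is equivalent to choosing uniformly among 2.5 options.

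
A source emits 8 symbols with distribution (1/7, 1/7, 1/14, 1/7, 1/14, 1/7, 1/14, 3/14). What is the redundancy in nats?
0.0719 nats

Redundancy measures how far a source is from maximum entropy:
R = H_max - H(X)

Maximum entropy for 8 symbols: H_max = log_e(8) = 2.0794 nats
Actual entropy: H(X) = 2.0076 nats
Redundancy: R = 2.0794 - 2.0076 = 0.0719 nats

This redundancy represents potential for compression: the source could be compressed by 0.0719 nats per symbol.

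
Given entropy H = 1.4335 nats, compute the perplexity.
4.1934

Perplexity is e^H (or exp(H) for natural log).

H = 1.4335 nats
Perplexity = e^1.4335 = 4.1934

Interpretation: The model's uncertainty is equivalent to choosing uniformly among 4.2 options.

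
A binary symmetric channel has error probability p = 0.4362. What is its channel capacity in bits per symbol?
0.0118 bits

For a binary symmetric channel (BSC) with error probability p:
Capacity C = 1 - H(p) bits per symbol

where H(p) = -p log₂(p) - (1-p) log₂(1-p) is the binary entropy function.

H(0.4362) = 0.9882 bits
C = 1 - 0.9882 = 0.0118 bits per symbol

This means we can reliably transmit up to 0.0118 bits of information per channel use.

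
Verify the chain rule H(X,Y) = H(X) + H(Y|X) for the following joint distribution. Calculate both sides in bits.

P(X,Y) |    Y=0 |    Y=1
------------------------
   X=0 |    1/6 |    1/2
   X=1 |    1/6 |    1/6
H(X,Y) = 1.7925, H(X) = 0.9183, H(Y|X) = 0.8742 (all in bits)

Chain rule: H(X,Y) = H(X) + H(Y|X)

Left side — joint entropy directly:
H(X,Y) = -Σ p(x,y) log p(x,y) = 1.7925 bits

Right side — compute H(Y|X) from the conditional distributions:
P(X) = (2/3, 1/3), so H(X) = 0.9183 bits
H(Y|X) = Σ_x P(X=x) · H(Y|X=x):
  P(Y|X=0) = (1/4, 3/4), H(Y|X=0) = 0.8113, weight P(X=0) = 2/3
  P(Y|X=1) = (1/2, 1/2), H(Y|X=1) = 1.0000, weight P(X=1) = 1/3
H(Y|X) = 0.8742 bits

H(X) + H(Y|X) = 0.9183 + 0.8742 = 1.7925 bits

Both sides equal 1.7925 bits. ✓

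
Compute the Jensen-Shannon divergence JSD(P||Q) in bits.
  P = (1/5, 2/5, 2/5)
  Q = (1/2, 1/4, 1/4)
0.0731 bits

Jensen-Shannon divergence is:
JSD(P||Q) = 0.5 × D_KL(P||M) + 0.5 × D_KL(Q||M)
where M = 0.5 × (P + Q) is the mixture distribution.

M = 0.5 × (1/5, 2/5, 2/5) + 0.5 × (1/2, 1/4, 1/4) = (7/20, 13/40, 13/40)

D_KL(P||M) = 0.0782 bits
D_KL(Q||M) = 0.0680 bits

JSD(P||Q) = 0.5 × 0.0782 + 0.5 × 0.0680 = 0.0731 bits

Unlike KL divergence, JSD is symmetric and bounded: 0 ≤ JSD ≤ log(2).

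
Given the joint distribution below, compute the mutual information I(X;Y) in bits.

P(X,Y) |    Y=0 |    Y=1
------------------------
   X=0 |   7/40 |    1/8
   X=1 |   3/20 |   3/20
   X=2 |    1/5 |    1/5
0.0042 bits

Mutual information: I(X;Y) = H(X) + H(Y) - H(X,Y)

Marginals:
P(X) = (3/10, 3/10, 2/5), H(X) = 1.5710 bits
P(Y) = (21/40, 19/40), H(Y) = 0.9982 bits

Joint entropy: H(X,Y) = 2.5649 bits

I(X;Y) = 1.5710 + 0.9982 - 2.5649 = 0.0042 bits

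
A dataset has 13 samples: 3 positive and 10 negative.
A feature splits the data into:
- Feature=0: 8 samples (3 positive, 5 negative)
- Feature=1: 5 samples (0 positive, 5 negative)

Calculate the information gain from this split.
0.1920 bits

Information Gain = H(Y) - H(Y|Feature)

Before split:
P(positive) = 3/13 = 0.2308
H(Y) = 0.7793 bits

After split:
Feature=0: H = 0.9544 bits (weight = 8/13)
Feature=1: H = 0.0000 bits (weight = 5/13)
H(Y|Feature) = (8/13)×0.9544 + (5/13)×0.0000 = 0.5873 bits

Information Gain = 0.7793 - 0.5873 = 0.1920 bits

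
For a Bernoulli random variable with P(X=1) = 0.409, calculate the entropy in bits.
0.9760 bits

The binary entropy function is:
H(p) = -p log(p) - (1-p) log(1-p)

H(0.409) = -0.409 × log_2(0.409) - 0.591 × log_2(0.591)
H(0.409) = 0.9760 bits

Note: Binary entropy is maximized at p=0.5 (H=1 bit) and minimized at p=0 or p=1 (H=0).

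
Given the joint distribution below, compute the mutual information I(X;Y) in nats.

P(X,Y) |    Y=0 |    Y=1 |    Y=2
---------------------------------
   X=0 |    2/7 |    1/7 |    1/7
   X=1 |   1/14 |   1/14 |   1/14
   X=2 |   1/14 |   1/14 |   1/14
0.0140 nats

Mutual information: I(X;Y) = H(X) + H(Y) - H(X,Y)

Marginals:
P(X) = (4/7, 3/14, 3/14), H(X) = 0.9800 nats
P(Y) = (3/7, 2/7, 2/7), H(Y) = 1.0790 nats

Joint entropy: H(X,Y) = 2.0449 nats

I(X;Y) = 0.9800 + 1.0790 - 2.0449 = 0.0140 nats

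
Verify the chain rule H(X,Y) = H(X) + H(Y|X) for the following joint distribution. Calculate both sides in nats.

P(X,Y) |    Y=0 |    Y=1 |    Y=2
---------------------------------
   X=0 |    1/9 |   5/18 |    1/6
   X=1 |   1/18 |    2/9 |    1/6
H(X,Y) = 1.6920, H(X) = 0.6870, H(Y|X) = 1.0051 (all in nats)

Chain rule: H(X,Y) = H(X) + H(Y|X)

Left side — joint entropy directly:
H(X,Y) = -Σ p(x,y) log p(x,y) = 1.6920 nats

Right side — compute H(Y|X) from the conditional distributions:
P(X) = (5/9, 4/9), so H(X) = 0.6870 nats
H(Y|X) = Σ_x P(X=x) · H(Y|X=x):
  P(Y|X=0) = (1/5, 1/2, 3/10), H(Y|X=0) = 1.0297, weight P(X=0) = 5/9
  P(Y|X=1) = (1/8, 1/2, 3/8), H(Y|X=1) = 0.9743, weight P(X=1) = 4/9
H(Y|X) = 1.0051 nats

H(X) + H(Y|X) = 0.6870 + 1.0051 = 1.6920 nats

Both sides equal 1.6920 nats. ✓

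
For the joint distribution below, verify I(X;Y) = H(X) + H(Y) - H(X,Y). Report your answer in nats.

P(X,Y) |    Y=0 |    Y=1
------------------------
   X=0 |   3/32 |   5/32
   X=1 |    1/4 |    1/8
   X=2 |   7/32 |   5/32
I(X;Y) = 0.0265 nats

Mutual information has multiple equivalent forms:
- I(X;Y) = H(X) - H(X|Y)
- I(X;Y) = H(Y) - H(Y|X)
- I(X;Y) = H(X) + H(Y) - H(X,Y)

Computing all quantities:
H(X) = 1.0822, H(Y) = 0.6853, H(X,Y) = 1.7410
H(X|Y) = 1.0557, H(Y|X) = 0.6588

Verification:
H(X) - H(X|Y) = 1.0822 - 1.0557 = 0.0265
H(Y) - H(Y|X) = 0.6853 - 0.6588 = 0.0265
H(X) + H(Y) - H(X,Y) = 1.0822 + 0.6853 - 1.7410 = 0.0265

All forms give I(X;Y) = 0.0265 nats. ✓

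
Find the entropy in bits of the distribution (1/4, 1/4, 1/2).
1.5000 bits

Shannon entropy is H(X) = -Σ p(x) log p(x).

For P = (1/4, 1/4, 1/2):
H = -1/4 × log_2(1/4) -1/4 × log_2(1/4) -1/2 × log_2(1/2)
H = 1.5000 bits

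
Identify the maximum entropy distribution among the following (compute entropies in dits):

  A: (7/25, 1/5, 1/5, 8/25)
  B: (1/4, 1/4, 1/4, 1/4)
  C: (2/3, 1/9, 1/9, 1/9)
B

For a discrete distribution over n outcomes, entropy is maximized by the uniform distribution.

Computing entropies:
H(A) = 0.5927 dits
H(B) = 0.6021 dits
H(C) = 0.4355 dits

The uniform distribution (where all probabilities equal 1/4) achieves the maximum entropy of log_10(4) = 0.6021 dits.

Distribution B has the highest entropy.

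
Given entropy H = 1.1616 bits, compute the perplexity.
2.2371

Perplexity is 2^H (or exp(H) for natural log).

H = 1.1616 bits
Perplexity = 2^1.1616 = 2.2371

Interpretation: The model's uncertainty is equivalent to choosing uniformly among 2.2 options.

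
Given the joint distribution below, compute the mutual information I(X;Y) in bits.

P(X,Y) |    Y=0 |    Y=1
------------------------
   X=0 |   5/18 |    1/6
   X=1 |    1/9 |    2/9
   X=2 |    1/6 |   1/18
0.0805 bits

Mutual information: I(X;Y) = H(X) + H(Y) - H(X,Y)

Marginals:
P(X) = (4/9, 1/3, 2/9), H(X) = 1.5305 bits
P(Y) = (5/9, 4/9), H(Y) = 0.9911 bits

Joint entropy: H(X,Y) = 2.4411 bits

I(X;Y) = 1.5305 + 0.9911 - 2.4411 = 0.0805 bits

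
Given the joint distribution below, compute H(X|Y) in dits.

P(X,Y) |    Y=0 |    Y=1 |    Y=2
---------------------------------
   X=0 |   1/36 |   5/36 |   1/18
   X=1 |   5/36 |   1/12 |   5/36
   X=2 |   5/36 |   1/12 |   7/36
0.4332 dits

Using the chain rule: H(X|Y) = H(X,Y) - H(Y)

First, compute H(X,Y) = 0.9074 dits

Marginal P(Y) = (11/36, 11/36, 7/18)
H(Y) = 0.4742 dits

H(X|Y) = H(X,Y) - H(Y) = 0.9074 - 0.4742 = 0.4332 dits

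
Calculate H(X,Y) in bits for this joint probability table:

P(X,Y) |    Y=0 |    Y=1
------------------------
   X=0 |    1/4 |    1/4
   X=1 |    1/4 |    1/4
2.0000 bits

Joint entropy is H(X,Y) = -Σ_{x,y} p(x,y) log p(x,y).

Summing over all non-zero entries:
H(X,Y) = -[1/4·log_2(1/4) + 1/4·log_2(1/4) + 1/4·log_2(1/4) + 1/4·log_2(1/4)]
H(X,Y) = 2.0000 bits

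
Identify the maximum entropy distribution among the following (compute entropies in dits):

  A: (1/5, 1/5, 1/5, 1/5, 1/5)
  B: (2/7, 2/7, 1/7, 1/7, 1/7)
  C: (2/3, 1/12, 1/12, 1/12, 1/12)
A

For a discrete distribution over n outcomes, entropy is maximized by the uniform distribution.

Computing entropies:
H(A) = 0.6990 dits
H(B) = 0.6731 dits
H(C) = 0.4771 dits

The uniform distribution (where all probabilities equal 1/5) achieves the maximum entropy of log_10(5) = 0.6990 dits.

Distribution A has the highest entropy.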